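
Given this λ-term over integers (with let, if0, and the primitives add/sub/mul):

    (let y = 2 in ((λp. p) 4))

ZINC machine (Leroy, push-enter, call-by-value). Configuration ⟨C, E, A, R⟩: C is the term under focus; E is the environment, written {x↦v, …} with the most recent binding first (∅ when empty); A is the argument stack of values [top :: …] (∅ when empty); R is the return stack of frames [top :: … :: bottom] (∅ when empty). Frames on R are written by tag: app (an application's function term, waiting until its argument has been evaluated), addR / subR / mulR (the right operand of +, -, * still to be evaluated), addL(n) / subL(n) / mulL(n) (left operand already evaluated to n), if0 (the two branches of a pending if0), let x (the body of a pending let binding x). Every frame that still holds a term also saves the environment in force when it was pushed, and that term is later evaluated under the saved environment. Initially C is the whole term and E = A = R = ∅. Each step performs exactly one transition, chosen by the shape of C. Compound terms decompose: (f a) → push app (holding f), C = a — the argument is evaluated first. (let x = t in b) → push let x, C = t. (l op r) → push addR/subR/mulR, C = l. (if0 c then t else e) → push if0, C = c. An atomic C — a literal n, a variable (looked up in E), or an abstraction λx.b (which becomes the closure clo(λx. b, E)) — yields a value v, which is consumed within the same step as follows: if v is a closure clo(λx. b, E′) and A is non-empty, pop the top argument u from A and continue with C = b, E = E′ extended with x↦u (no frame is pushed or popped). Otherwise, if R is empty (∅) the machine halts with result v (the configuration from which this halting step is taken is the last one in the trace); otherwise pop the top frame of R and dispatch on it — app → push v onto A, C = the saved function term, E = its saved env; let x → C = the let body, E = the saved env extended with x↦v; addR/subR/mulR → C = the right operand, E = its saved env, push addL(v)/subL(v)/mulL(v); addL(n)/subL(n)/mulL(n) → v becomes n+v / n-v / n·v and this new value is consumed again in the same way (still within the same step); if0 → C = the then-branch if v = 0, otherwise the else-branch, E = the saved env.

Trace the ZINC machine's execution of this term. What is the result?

Answer: 4

Execution trace:
t=0: ⟨C=(let y = 2 in ((λp. p) 4)); E=∅; A=∅; R=∅⟩
t=1: ⟨C=2; E=∅; A=∅; R=[let y]⟩
t=2: ⟨C=((λp. p) 4); E={y↦2}; A=∅; R=∅⟩
t=3: ⟨C=4; E={y↦2}; A=∅; R=[app]⟩
t=4: ⟨C=(λp. p); E={y↦2}; A=[4]; R=∅⟩
t=5: ⟨C=p; E={p↦4, y↦2}; A=∅; R=∅⟩
→ final value 4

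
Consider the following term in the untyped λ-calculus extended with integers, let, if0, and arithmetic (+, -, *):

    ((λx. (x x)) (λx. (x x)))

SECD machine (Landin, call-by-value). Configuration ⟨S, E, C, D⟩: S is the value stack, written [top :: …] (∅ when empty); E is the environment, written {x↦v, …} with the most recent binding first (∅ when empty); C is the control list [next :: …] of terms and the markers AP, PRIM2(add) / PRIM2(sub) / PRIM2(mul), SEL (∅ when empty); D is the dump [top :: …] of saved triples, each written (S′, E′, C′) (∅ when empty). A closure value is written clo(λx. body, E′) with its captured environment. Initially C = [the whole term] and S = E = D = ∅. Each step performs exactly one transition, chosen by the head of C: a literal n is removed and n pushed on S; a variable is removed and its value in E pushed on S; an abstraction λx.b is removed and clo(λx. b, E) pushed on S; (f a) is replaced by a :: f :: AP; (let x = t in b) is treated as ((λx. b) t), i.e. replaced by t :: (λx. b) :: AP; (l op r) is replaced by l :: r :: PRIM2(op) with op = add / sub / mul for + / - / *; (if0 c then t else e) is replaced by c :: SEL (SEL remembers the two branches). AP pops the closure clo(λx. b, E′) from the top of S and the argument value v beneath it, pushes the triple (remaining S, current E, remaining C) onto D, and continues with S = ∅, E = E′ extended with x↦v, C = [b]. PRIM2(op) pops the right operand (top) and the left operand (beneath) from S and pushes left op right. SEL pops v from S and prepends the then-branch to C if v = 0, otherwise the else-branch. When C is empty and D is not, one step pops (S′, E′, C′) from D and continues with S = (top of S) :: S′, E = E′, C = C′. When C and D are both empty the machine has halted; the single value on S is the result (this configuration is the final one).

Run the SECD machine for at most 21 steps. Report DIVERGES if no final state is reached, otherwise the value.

[0] <S=∅, E=∅, C=[((λx. (x x)) (λx. (x x)))], D=∅>
[1] <S=∅, E=∅, C=[(λx. (x x)) :: (λx. (x x)) :: AP], D=∅>
[2] <S=[clo(λx. (x x), ∅)], E=∅, C=[(λx. (x x)) :: AP], D=∅>
[3] <S=[clo(λx. (x x), ∅) :: clo(λx. (x x), ∅)], E=∅, C=[AP], D=∅>
[4] <S=∅, E={x↦clo(λx. (x x), ∅)}, C=[(x x)], D=[(∅, ∅, ∅)]>
[5] <S=∅, E={x↦clo(λx. (x x), ∅)}, C=[x :: x :: AP], D=[(∅, ∅, ∅)]>
[6] <S=[clo(λx. (x x), ∅)], E={x↦clo(λx. (x x), ∅)}, C=[x :: AP], D=[(∅, ∅, ∅)]>
[7] <S=[clo(λx. (x x), ∅) :: clo(λx. (x x), ∅)], E={x↦clo(λx. (x x), ∅)}, C=[AP], D=[(∅, ∅, ∅)]>
[8] <S=∅, E={x↦clo(λx. (x x), ∅)}, C=[(x x)], D=[(∅, {x↦clo(λx. (x x), ∅)}, ∅) :: (∅, ∅, ∅)]>
[9] <S=∅, E={x↦clo(λx. (x x), ∅)}, C=[x :: x :: AP], D=[(∅, {x↦clo(λx. (x x), ∅)}, ∅) :: (∅, ∅, ∅)]>
[10] <S=[clo(λx. (x x), ∅)], E={x↦clo(λx. (x x), ∅)}, C=[x :: AP], D=[(∅, {x↦clo(λx. (x x), ∅)}, ∅) :: (∅, ∅, ∅)]>
[11] <S=[clo(λx. (x x), ∅) :: clo(λx. (x x), ∅)], E={x↦clo(λx. (x x), ∅)}, C=[AP], D=[(∅, {x↦clo(λx. (x x), ∅)}, ∅) :: (∅, ∅, ∅)]>
[12] <S=∅, E={x↦clo(λx. (x x), ∅)}, C=[(x x)], D=[(∅, {x↦clo(λx. (x x), ∅)}, ∅) :: (∅, {x↦clo(λx. (x x), ∅)}, ∅) :: (∅, ∅, ∅)]>
[13] <S=∅, E={x↦clo(λx. (x x), ∅)}, C=[x :: x :: AP], D=[(∅, {x↦clo(λx. (x x), ∅)}, ∅) :: (∅, {x↦clo(λx. (x x), ∅)}, ∅) :: (∅, ∅, ∅)]>
[14] <S=[clo(λx. (x x), ∅)], E={x↦clo(λx. (x x), ∅)}, C=[x :: AP], D=[(∅, {x↦clo(λx. (x x), ∅)}, ∅) :: (∅, {x↦clo(λx. (x x), ∅)}, ∅) :: (∅, ∅, ∅)]>
[15] <S=[clo(λx. (x x), ∅) :: clo(λx. (x x), ∅)], E={x↦clo(λx. (x x), ∅)}, C=[AP], D=[(∅, {x↦clo(λx. (x x), ∅)}, ∅) :: (∅, {x↦clo(λx. (x x), ∅)}, ∅) :: (∅, ∅, ∅)]>
[16] <S=∅, E={x↦clo(λx. (x x), ∅)}, C=[(x x)], D=[(∅, {x↦clo(λx. (x x), ∅)}, ∅) :: (∅, {x↦clo(λx. (x x), ∅)}, ∅) :: (∅, {x↦clo(λx. (x x), ∅)}, ∅) :: (∅, ∅, ∅)]>
[17] <S=∅, E={x↦clo(λx. (x x), ∅)}, C=[x :: x :: AP], D=[(∅, {x↦clo(λx. (x x), ∅)}, ∅) :: (∅, {x↦clo(λx. (x x), ∅)}, ∅) :: (∅, {x↦clo(λx. (x x), ∅)}, ∅) :: (∅, ∅, ∅)]>
[18] <S=[clo(λx. (x x), ∅)], E={x↦clo(λx. (x x), ∅)}, C=[x :: AP], D=[(∅, {x↦clo(λx. (x x), ∅)}, ∅) :: (∅, {x↦clo(λx. (x x), ∅)}, ∅) :: (∅, {x↦clo(λx. (x x), ∅)}, ∅) :: (∅, ∅, ∅)]>
[19] <S=[clo(λx. (x x), ∅) :: clo(λx. (x x), ∅)], E={x↦clo(λx. (x x), ∅)}, C=[AP], D=[(∅, {x↦clo(λx. (x x), ∅)}, ∅) :: (∅, {x↦clo(λx. (x x), ∅)}, ∅) :: (∅, {x↦clo(λx. (x x), ∅)}, ∅) :: (∅, ∅, ∅)]>
[20] <S=∅, E={x↦clo(λx. (x x), ∅)}, C=[(x x)], D=[(∅, {x↦clo(λx. (x x), ∅)}, ∅) :: (∅, {x↦clo(λx. (x x), ∅)}, ∅) :: (∅, {x↦clo(λx. (x x), ∅)}, ∅) :: (∅, {x↦clo(λx. (x x), ∅)}, ∅) :: (∅, ∅, ∅)]>
[21] <S=∅, E={x↦clo(λx. (x x), ∅)}, C=[x :: x :: AP], D=[(∅, {x↦clo(λx. (x x), ∅)}, ∅) :: (∅, {x↦clo(λx. (x x), ∅)}, ∅) :: (∅, {x↦clo(λx. (x x), ∅)}, ∅) :: (∅, {x↦clo(λx. (x x), ∅)}, ∅) :: (∅, ∅, ∅)]>
→ 21 transitions taken and the configuration is still not final: no result within 21 steps

Answer: DIVERGES (no final state within 21 steps)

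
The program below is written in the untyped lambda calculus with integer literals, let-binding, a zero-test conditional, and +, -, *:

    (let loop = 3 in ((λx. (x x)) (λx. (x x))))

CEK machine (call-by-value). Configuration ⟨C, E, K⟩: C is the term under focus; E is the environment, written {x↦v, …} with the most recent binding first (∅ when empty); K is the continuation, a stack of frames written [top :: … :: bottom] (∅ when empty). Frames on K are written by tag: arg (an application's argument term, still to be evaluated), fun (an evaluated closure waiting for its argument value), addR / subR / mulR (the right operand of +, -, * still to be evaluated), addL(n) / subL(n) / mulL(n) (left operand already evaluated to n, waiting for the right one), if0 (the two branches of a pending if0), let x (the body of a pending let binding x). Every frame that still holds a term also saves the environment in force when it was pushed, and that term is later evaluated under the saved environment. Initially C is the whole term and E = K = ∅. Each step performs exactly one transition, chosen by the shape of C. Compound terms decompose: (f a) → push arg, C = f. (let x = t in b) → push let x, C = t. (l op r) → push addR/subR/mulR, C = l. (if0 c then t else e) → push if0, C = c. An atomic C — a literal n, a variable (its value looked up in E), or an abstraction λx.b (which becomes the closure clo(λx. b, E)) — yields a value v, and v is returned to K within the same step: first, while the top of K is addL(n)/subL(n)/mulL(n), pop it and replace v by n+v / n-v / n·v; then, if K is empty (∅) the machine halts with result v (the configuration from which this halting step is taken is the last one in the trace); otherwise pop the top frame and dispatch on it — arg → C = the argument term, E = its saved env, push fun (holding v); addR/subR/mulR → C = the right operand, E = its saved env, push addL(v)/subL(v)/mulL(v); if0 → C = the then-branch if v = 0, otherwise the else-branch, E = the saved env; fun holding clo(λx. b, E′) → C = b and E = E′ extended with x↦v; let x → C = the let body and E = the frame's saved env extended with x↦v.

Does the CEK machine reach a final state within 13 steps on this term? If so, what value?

0. ⟨C=(let loop = 3 in ((λx. (x x)) (λx. (x x)))); E=∅; K=∅⟩
1. ⟨C=3; E=∅; K=[let loop]⟩
2. ⟨C=((λx. (x x)) (λx. (x x))); E={loop↦3}; K=∅⟩
3. ⟨C=(λx. (x x)); E={loop↦3}; K=[arg]⟩
4. ⟨C=(λx. (x x)); E={loop↦3}; K=[fun]⟩
5. ⟨C=(x x); E={x↦clo(λx. (x x), {loop↦3}), loop↦3}; K=∅⟩
6. ⟨C=x; E={x↦clo(λx. (x x), {loop↦3}), loop↦3}; K=[arg]⟩
7. ⟨C=x; E={x↦clo(λx. (x x), {loop↦3}), loop↦3}; K=[fun]⟩
… configuration repeats with period 3 (steps 5–7 recur indefinitely) …

Answer: DIVERGES (no final state within 13 steps)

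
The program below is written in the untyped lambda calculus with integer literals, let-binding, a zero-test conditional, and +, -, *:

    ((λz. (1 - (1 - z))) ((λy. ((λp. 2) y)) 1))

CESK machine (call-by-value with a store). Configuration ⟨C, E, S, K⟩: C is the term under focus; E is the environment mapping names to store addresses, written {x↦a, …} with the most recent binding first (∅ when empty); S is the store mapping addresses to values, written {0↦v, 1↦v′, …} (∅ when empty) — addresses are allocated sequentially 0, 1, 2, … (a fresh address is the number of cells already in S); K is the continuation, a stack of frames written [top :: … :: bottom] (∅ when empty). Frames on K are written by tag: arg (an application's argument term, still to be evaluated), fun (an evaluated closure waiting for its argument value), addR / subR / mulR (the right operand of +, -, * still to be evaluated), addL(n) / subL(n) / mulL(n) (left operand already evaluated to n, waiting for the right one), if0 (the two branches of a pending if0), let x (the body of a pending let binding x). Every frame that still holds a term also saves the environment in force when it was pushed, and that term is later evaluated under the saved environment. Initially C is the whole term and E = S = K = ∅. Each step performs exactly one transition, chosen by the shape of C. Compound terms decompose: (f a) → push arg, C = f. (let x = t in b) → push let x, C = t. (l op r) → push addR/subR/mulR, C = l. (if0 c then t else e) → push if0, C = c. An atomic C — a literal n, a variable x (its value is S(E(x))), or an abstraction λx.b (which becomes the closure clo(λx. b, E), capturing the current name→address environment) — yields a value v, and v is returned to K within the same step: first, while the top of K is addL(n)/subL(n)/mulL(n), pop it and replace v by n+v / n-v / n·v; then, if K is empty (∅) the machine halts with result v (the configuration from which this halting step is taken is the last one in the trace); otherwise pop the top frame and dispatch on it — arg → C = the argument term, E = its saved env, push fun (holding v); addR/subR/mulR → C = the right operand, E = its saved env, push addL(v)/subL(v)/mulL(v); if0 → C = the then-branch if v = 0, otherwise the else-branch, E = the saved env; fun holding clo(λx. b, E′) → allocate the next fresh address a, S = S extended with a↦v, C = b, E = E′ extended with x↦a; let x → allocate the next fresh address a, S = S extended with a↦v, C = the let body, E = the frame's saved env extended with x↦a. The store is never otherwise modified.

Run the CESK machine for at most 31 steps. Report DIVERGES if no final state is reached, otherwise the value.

Answer: 2

Machine steps:
t=0: ⟨C=((λz. (1 - (1 - z))) ((λy. ((λp. 2) y)) 1)); E=∅; S=∅; K=∅⟩
t=1: ⟨C=(λz. (1 - (1 - z))); E=∅; S=∅; K=[arg]⟩
t=2: ⟨C=((λy. ((λp. 2) y)) 1); E=∅; S=∅; K=[fun]⟩
t=3: ⟨C=(λy. ((λp. 2) y)); E=∅; S=∅; K=[arg :: fun]⟩
t=4: ⟨C=1; E=∅; S=∅; K=[fun :: fun]⟩
t=5: ⟨C=((λp. 2) y); E={y↦0}; S={0↦1}; K=[fun]⟩
t=6: ⟨C=(λp. 2); E={y↦0}; S={0↦1}; K=[arg :: fun]⟩
t=7: ⟨C=y; E={y↦0}; S={0↦1}; K=[fun :: fun]⟩
t=8: ⟨C=2; E={p↦1, y↦0}; S={0↦1, 1↦1}; K=[fun]⟩
t=9: ⟨C=(1 - (1 - z)); E={z↦2}; S={0↦1, 1↦1, 2↦2}; K=∅⟩
t=10: ⟨C=1; E={z↦2}; S={0↦1, 1↦1, 2↦2}; K=[subR]⟩
t=11: ⟨C=(1 - z); E={z↦2}; S={0↦1, 1↦1, 2↦2}; K=[subL(1)]⟩
t=12: ⟨C=1; E={z↦2}; S={0↦1, 1↦1, 2↦2}; K=[subR :: subL(1)]⟩
t=13: ⟨C=z; E={z↦2}; S={0↦1, 1↦1, 2↦2}; K=[subL(1) :: subL(1)]⟩
→ final value 2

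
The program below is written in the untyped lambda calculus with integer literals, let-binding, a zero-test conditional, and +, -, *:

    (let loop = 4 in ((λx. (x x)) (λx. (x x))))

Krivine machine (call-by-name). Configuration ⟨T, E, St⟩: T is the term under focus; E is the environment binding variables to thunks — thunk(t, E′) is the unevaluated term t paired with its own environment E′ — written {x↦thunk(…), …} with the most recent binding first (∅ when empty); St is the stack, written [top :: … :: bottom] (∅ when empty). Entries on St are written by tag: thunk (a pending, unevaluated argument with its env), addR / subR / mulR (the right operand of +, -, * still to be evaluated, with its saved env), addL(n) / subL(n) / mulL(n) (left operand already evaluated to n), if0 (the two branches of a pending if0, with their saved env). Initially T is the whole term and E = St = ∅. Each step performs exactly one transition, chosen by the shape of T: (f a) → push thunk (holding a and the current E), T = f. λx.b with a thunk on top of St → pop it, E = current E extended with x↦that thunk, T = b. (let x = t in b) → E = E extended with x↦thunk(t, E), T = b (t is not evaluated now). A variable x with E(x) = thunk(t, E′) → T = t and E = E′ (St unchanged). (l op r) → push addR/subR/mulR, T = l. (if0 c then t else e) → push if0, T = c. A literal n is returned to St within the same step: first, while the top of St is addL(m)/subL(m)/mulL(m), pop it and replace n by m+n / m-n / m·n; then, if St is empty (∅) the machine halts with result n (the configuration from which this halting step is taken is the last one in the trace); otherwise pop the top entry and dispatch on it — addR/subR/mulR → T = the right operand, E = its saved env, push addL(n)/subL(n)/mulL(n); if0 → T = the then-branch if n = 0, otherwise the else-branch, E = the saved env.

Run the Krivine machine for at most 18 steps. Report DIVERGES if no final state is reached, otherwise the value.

0. [T=(let loop = 4 in ((λx. (x x)) (λx. (x x)))) | E=∅ | St=∅]
1. [T=((λx. (x x)) (λx. (x x))) | E={loop↦thunk(4, ∅)} | St=∅]
2. [T=(λx. (x x)) | E={loop↦thunk(4, ∅)} | St=[thunk]]
3. [T=(x x) | E={x↦thunk((λx. (x x)), {loop↦thunk(4, ∅)}), loop↦thunk(4, ∅)} | St=∅]
4. [T=x | E={x↦thunk((λx. (x x)), {loop↦thunk(4, ∅)}), loop↦thunk(4, ∅)} | St=[thunk]]
5. [T=(λx. (x x)) | E={loop↦thunk(4, ∅)} | St=[thunk]]
6. [T=(x x) | E={x↦thunk(x, {x↦thunk((λx. (x x)), {loop↦thunk(4, ∅)}), loop↦thunk(4, ∅)}), loop↦thunk(4, ∅)} | St=∅]
7. [T=x | E={x↦thunk(x, {x↦thunk((λx. (x x)), {loop↦thunk(4, ∅)}), loop↦thunk(4, ∅)}), loop↦thunk(4, ∅)} | St=[thunk]]
8. [T=x | E={x↦thunk((λx. (x x)), {loop↦thunk(4, ∅)}), loop↦thunk(4, ∅)} | St=[thunk]]
9. [T=(λx. (x x)) | E={loop↦thunk(4, ∅)} | St=[thunk]]
10. [T=(x x) | E={x↦thunk(x, {x↦thunk(x, {x↦thunk((λx. (x x)), {loop↦thunk(4, ∅)}), loop↦thunk(4, ∅)}), loop↦thunk(4, ∅)}), loop↦thunk(4, ∅)} | St=∅]
11. [T=x | E={x↦thunk(x, {x↦thunk(x, {x↦thunk((λx. (x x)), {loop↦thunk(4, ∅)}), loop↦thunk(4, ∅)}), loop↦thunk(4, ∅)}), loop↦thunk(4, ∅)} | St=[thunk]]
12. [T=x | E={x↦thunk(x, {x↦thunk((λx. (x x)), {loop↦thunk(4, ∅)}), loop↦thunk(4, ∅)}), loop↦thunk(4, ∅)} | St=[thunk]]
13. [T=x | E={x↦thunk((λx. (x x)), {loop↦thunk(4, ∅)}), loop↦thunk(4, ∅)} | St=[thunk]]
14. [T=(λx. (x x)) | E={loop↦thunk(4, ∅)} | St=[thunk]]
15. [T=(x x) | E={x↦thunk(x, {x↦thunk(x, {x↦thunk(x, {x↦thunk((λx. (x x)), {loop↦thunk(4, ∅)}), loop↦thunk(4, ∅)}), loop↦thunk(4, ∅)}), loop↦thunk(4, ∅)}), loop↦thunk(4, ∅)} | St=∅]
16. [T=x | E={x↦thunk(x, {x↦thunk(x, {x↦thunk(x, {x↦thunk((λx. (x x)), {loop↦thunk(4, ∅)}), loop↦thunk(4, ∅)}), loop↦thunk(4, ∅)}), loop↦thunk(4, ∅)}), loop↦thunk(4, ∅)} | St=[thunk]]
17. [T=x | E={x↦thunk(x, {x↦thunk(x, {x↦thunk((λx. (x x)), {loop↦thunk(4, ∅)}), loop↦thunk(4, ∅)}), loop↦thunk(4, ∅)}), loop↦thunk(4, ∅)} | St=[thunk]]
18. [T=x | E={x↦thunk(x, {x↦thunk((λx. (x x)), {loop↦thunk(4, ∅)}), loop↦thunk(4, ∅)}), loop↦thunk(4, ∅)} | St=[thunk]]
→ 18 transitions taken and the configuration is still not final: no result within 18 steps

Answer: DIVERGES (no final state within 18 steps)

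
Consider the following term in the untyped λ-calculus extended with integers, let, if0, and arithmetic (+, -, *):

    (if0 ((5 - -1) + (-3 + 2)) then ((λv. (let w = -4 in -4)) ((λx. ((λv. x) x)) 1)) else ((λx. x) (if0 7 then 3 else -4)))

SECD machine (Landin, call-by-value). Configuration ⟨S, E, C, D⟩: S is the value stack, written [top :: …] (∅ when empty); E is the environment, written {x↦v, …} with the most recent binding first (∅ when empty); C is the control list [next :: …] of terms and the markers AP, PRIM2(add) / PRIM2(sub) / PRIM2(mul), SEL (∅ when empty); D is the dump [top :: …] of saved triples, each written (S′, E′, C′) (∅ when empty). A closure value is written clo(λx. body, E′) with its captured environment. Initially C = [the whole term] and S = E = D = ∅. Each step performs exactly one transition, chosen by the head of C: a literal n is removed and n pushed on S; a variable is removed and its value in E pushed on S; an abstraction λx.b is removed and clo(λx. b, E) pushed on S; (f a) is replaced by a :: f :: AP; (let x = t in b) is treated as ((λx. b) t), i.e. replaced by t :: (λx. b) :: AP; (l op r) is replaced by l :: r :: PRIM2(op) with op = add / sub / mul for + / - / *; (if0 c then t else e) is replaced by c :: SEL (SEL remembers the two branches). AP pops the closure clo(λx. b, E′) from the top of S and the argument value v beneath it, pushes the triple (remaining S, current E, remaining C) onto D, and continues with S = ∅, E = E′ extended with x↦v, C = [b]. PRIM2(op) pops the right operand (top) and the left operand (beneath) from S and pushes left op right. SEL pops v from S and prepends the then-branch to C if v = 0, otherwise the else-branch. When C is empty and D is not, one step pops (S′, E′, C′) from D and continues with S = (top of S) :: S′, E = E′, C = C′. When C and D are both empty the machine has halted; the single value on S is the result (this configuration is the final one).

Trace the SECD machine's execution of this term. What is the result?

[0] <S=∅, E=∅, C=[(if0 ((5 - -1) + (-3 + 2)) then ((λv. (let w = -4 in -4)) ((λx. ((λv. x) x)) 1)) else ((λx. x) (if0 7 then 3 else -4)))], D=∅>
[1] <S=∅, E=∅, C=[((5 - -1) + (-3 + 2)) :: SEL], D=∅>
[2] <S=∅, E=∅, C=[(5 - -1) :: (-3 + 2) :: PRIM2(add) :: SEL], D=∅>
[3] <S=∅, E=∅, C=[5 :: -1 :: PRIM2(sub) :: (-3 + 2) :: PRIM2(add) :: SEL], D=∅>
[4] <S=[5], E=∅, C=[-1 :: PRIM2(sub) :: (-3 + 2) :: PRIM2(add) :: SEL], D=∅>
[5] <S=[-1 :: 5], E=∅, C=[PRIM2(sub) :: (-3 + 2) :: PRIM2(add) :: SEL], D=∅>
[6] <S=[6], E=∅, C=[(-3 + 2) :: PRIM2(add) :: SEL], D=∅>
[7] <S=[6], E=∅, C=[-3 :: 2 :: PRIM2(add) :: PRIM2(add) :: SEL], D=∅>
[8] <S=[-3 :: 6], E=∅, C=[2 :: PRIM2(add) :: PRIM2(add) :: SEL], D=∅>
[9] <S=[2 :: -3 :: 6], E=∅, C=[PRIM2(add) :: PRIM2(add) :: SEL], D=∅>
[10] <S=[-1 :: 6], E=∅, C=[PRIM2(add) :: SEL], D=∅>
[11] <S=[5], E=∅, C=[SEL], D=∅>
[12] <S=∅, E=∅, C=[((λx. x) (if0 7 then 3 else -4))], D=∅>
[13] <S=∅, E=∅, C=[(if0 7 then 3 else -4) :: (λx. x) :: AP], D=∅>
[14] <S=∅, E=∅, C=[7 :: SEL :: (λx. x) :: AP], D=∅>
[15] <S=[7], E=∅, C=[SEL :: (λx. x) :: AP], D=∅>
[16] <S=∅, E=∅, C=[-4 :: (λx. x) :: AP], D=∅>
[17] <S=[-4], E=∅, C=[(λx. x) :: AP], D=∅>
[18] <S=[clo(λx. x, ∅) :: -4], E=∅, C=[AP], D=∅>
[19] <S=∅, E={x↦-4}, C=[x], D=[(∅, ∅, ∅)]>
[20] <S=[-4], E={x↦-4}, C=∅, D=[(∅, ∅, ∅)]>
[21] <S=[-4], E=∅, C=∅, D=∅>
→ final value -4

Answer: -4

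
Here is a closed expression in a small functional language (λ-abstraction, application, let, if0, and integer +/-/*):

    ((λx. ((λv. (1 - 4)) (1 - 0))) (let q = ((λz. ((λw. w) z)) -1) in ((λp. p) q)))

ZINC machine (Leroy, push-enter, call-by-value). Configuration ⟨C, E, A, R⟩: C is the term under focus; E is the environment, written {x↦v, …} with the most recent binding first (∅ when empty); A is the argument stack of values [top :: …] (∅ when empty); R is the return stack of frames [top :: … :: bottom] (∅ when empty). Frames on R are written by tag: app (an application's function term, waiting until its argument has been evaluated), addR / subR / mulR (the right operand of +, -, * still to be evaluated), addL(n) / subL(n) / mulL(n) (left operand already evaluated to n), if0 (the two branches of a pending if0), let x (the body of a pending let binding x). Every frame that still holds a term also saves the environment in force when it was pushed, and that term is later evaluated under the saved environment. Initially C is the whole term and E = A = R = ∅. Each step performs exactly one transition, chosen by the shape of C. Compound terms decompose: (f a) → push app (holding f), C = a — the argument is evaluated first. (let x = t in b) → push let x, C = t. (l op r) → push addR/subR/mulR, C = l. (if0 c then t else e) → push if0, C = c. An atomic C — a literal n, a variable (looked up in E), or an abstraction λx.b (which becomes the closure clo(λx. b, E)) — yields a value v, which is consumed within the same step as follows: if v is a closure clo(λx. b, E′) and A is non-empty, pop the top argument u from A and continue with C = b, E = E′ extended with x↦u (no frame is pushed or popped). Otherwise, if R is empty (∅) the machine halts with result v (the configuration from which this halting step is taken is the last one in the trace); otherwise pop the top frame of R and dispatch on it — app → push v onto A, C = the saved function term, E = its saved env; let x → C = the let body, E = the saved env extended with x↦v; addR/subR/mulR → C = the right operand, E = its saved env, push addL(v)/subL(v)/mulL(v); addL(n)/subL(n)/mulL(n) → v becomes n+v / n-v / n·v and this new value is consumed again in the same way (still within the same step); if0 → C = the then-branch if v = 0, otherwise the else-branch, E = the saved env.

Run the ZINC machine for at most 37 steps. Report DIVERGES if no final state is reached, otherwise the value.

Answer: -3

Derivation:
0. ⟨C=((λx. ((λv. (1 - 4)) (1 - 0))) (let q = ((λz. ((λw. w) z)) -1) in ((λp. p) q))); E=∅; A=∅; R=∅⟩
1. ⟨C=(let q = ((λz. ((λw. w) z)) -1) in ((λp. p) q)); E=∅; A=∅; R=[app]⟩
2. ⟨C=((λz. ((λw. w) z)) -1); E=∅; A=∅; R=[let q :: app]⟩
3. ⟨C=-1; E=∅; A=∅; R=[app :: let q :: app]⟩
4. ⟨C=(λz. ((λw. w) z)); E=∅; A=[-1]; R=[let q :: app]⟩
5. ⟨C=((λw. w) z); E={z↦-1}; A=∅; R=[let q :: app]⟩
6. ⟨C=z; E={z↦-1}; A=∅; R=[app :: let q :: app]⟩
7. ⟨C=(λw. w); E={z↦-1}; A=[-1]; R=[let q :: app]⟩
8. ⟨C=w; E={w↦-1, z↦-1}; A=∅; R=[let q :: app]⟩
9. ⟨C=((λp. p) q); E={q↦-1}; A=∅; R=[app]⟩
10. ⟨C=q; E={q↦-1}; A=∅; R=[app :: app]⟩
11. ⟨C=(λp. p); E={q↦-1}; A=[-1]; R=[app]⟩
12. ⟨C=p; E={p↦-1, q↦-1}; A=∅; R=[app]⟩
13. ⟨C=(λx. ((λv. (1 - 4)) (1 - 0))); E=∅; A=[-1]; R=∅⟩
14. ⟨C=((λv. (1 - 4)) (1 - 0)); E={x↦-1}; A=∅; R=∅⟩
15. ⟨C=(1 - 0); E={x↦-1}; A=∅; R=[app]⟩
16. ⟨C=1; E={x↦-1}; A=∅; R=[subR :: app]⟩
17. ⟨C=0; E={x↦-1}; A=∅; R=[subL(1) :: app]⟩
18. ⟨C=(λv. (1 - 4)); E={x↦-1}; A=[1]; R=∅⟩
19. ⟨C=(1 - 4); E={v↦1, x↦-1}; A=∅; R=∅⟩
20. ⟨C=1; E={v↦1, x↦-1}; A=∅; R=[subR]⟩
21. ⟨C=4; E={v↦1, x↦-1}; A=∅; R=[subL(1)]⟩
→ final value -3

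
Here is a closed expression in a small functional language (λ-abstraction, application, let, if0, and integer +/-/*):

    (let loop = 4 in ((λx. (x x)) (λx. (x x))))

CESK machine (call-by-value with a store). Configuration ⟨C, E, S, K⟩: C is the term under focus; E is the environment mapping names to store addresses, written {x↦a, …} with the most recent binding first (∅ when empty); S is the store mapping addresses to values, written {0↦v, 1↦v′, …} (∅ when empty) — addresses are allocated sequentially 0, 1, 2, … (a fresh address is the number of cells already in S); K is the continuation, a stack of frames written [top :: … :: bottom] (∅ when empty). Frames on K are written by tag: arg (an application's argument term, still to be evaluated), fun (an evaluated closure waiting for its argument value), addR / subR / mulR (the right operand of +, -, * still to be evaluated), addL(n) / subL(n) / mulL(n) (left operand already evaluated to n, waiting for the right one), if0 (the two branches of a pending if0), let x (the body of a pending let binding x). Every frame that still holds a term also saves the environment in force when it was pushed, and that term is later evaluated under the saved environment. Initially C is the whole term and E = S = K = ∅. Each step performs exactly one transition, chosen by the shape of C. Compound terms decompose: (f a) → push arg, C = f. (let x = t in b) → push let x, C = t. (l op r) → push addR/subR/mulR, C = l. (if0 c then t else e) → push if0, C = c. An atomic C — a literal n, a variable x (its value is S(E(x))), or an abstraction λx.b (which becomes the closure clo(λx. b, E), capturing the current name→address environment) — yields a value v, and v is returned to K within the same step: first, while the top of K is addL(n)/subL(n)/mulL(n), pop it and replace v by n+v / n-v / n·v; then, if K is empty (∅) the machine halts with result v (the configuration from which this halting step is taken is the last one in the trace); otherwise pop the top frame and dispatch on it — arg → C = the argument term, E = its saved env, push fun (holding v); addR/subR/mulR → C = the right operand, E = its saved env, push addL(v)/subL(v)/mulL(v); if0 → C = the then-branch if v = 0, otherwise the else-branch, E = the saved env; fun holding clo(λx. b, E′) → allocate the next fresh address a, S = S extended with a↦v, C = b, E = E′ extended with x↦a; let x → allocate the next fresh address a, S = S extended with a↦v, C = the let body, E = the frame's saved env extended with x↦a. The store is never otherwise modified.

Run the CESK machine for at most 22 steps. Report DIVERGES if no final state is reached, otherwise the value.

step 0: ⟨C=(let loop = 4 in ((λx. (x x)) (λx. (x x)))); E=∅; S=∅; K=∅⟩
step 1: ⟨C=4; E=∅; S=∅; K=[let loop]⟩
step 2: ⟨C=((λx. (x x)) (λx. (x x))); E={loop↦0}; S={0↦4}; K=∅⟩
step 3: ⟨C=(λx. (x x)); E={loop↦0}; S={0↦4}; K=[arg]⟩
step 4: ⟨C=(λx. (x x)); E={loop↦0}; S={0↦4}; K=[fun]⟩
step 5: ⟨C=(x x); E={x↦1, loop↦0}; S={0↦4, 1↦clo(λx. (x x), {loop↦0})}; K=∅⟩
step 6: ⟨C=x; E={x↦1, loop↦0}; S={0↦4, 1↦clo(λx. (x x), {loop↦0})}; K=[arg]⟩
step 7: ⟨C=x; E={x↦1, loop↦0}; S={0↦4, 1↦clo(λx. (x x), {loop↦0})}; K=[fun]⟩
step 8: ⟨C=(x x); E={x↦2, loop↦0}; S={0↦4, 1↦clo(λx. (x x), {loop↦0}), 2↦clo(λx. (x x), {loop↦0})}; K=∅⟩
step 9: ⟨C=x; E={x↦2, loop↦0}; S={0↦4, 1↦clo(λx. (x x), {loop↦0}), 2↦clo(λx. (x x), {loop↦0})}; K=[arg]⟩
step 10: ⟨C=x; E={x↦2, loop↦0}; S={0↦4, 1↦clo(λx. (x x), {loop↦0}), 2↦clo(λx. (x x), {loop↦0})}; K=[fun]⟩
step 11: ⟨C=(x x); E={x↦3, loop↦0}; S={0↦4, 1↦clo(λx. (x x), {loop↦0}), 2↦clo(λx. (x x), {loop↦0}), 3↦clo(λx. (x x), {loop↦0})}; K=∅⟩
step 12: ⟨C=x; E={x↦3, loop↦0}; S={0↦4, 1↦clo(λx. (x x), {loop↦0}), 2↦clo(λx. (x x), {loop↦0}), 3↦clo(λx. (x x), {loop↦0})}; K=[arg]⟩
step 13: ⟨C=x; E={x↦3, loop↦0}; S={0↦4, 1↦clo(λx. (x x), {loop↦0}), 2↦clo(λx. (x x), {loop↦0}), 3↦clo(λx. (x x), {loop↦0})}; K=[fun]⟩
step 14: ⟨C=(x x); E={x↦4, loop↦0}; S={0↦4, 1↦clo(λx. (x x), {loop↦0}), 2↦clo(λx. (x x), {loop↦0}), 3↦clo(λx. (x x), {loop↦0}), 4↦clo(λx. (x x), {loop↦0})}; K=∅⟩
step 15: ⟨C=x; E={x↦4, loop↦0}; S={0↦4, 1↦clo(λx. (x x), {loop↦0}), 2↦clo(λx. (x x), {loop↦0}), 3↦clo(λx. (x x), {loop↦0}), 4↦clo(λx. (x x), {loop↦0})}; K=[arg]⟩
step 16: ⟨C=x; E={x↦4, loop↦0}; S={0↦4, 1↦clo(λx. (x x), {loop↦0}), 2↦clo(λx. (x x), {loop↦0}), 3↦clo(λx. (x x), {loop↦0}), 4↦clo(λx. (x x), {loop↦0})}; K=[fun]⟩
step 17: ⟨C=(x x); E={x↦5, loop↦0}; S={0↦4, 1↦clo(λx. (x x), {loop↦0}), 2↦clo(λx. (x x), {loop↦0}), 3↦clo(λx. (x x), {loop↦0}), 4↦clo(λx. (x x), {loop↦0}), 5↦clo(λx. (x x), {loop↦0})}; K=∅⟩
step 18: ⟨C=x; E={x↦5, loop↦0}; S={0↦4, 1↦clo(λx. (x x), {loop↦0}), 2↦clo(λx. (x x), {loop↦0}), 3↦clo(λx. (x x), {loop↦0}), 4↦clo(λx. (x x), {loop↦0}), 5↦clo(λx. (x x), {loop↦0})}; K=[arg]⟩
step 19: ⟨C=x; E={x↦5, loop↦0}; S={0↦4, 1↦clo(λx. (x x), {loop↦0}), 2↦clo(λx. (x x), {loop↦0}), 3↦clo(λx. (x x), {loop↦0}), 4↦clo(λx. (x x), {loop↦0}), 5↦clo(λx. (x x), {loop↦0})}; K=[fun]⟩
step 20: ⟨C=(x x); E={x↦6, loop↦0}; S={0↦4, 1↦clo(λx. (x x), {loop↦0}), 2↦clo(λx. (x x), {loop↦0}), 3↦clo(λx. (x x), {loop↦0}), 4↦clo(λx. (x x), {loop↦0}), 5↦clo(λx. (x x), {loop↦0}), 6↦clo(λx. (x x), {loop↦0})}; K=∅⟩
step 21: ⟨C=x; E={x↦6, loop↦0}; S={0↦4, 1↦clo(λx. (x x), {loop↦0}), 2↦clo(λx. (x x), {loop↦0}), 3↦clo(λx. (x x), {loop↦0}), 4↦clo(λx. (x x), {loop↦0}), 5↦clo(λx. (x x), {loop↦0}), 6↦clo(λx. (x x), {loop↦0})}; K=[arg]⟩
step 22: ⟨C=x; E={x↦6, loop↦0}; S={0↦4, 1↦clo(λx. (x x), {loop↦0}), 2↦clo(λx. (x x), {loop↦0}), 3↦clo(λx. (x x), {loop↦0}), 4↦clo(λx. (x x), {loop↦0}), 5↦clo(λx. (x x), {loop↦0}), 6↦clo(λx. (x x), {loop↦0})}; K=[fun]⟩
→ 22 transitions taken and the configuration is still not final: no result within 22 steps

Answer: DIVERGES (no final state within 22 steps)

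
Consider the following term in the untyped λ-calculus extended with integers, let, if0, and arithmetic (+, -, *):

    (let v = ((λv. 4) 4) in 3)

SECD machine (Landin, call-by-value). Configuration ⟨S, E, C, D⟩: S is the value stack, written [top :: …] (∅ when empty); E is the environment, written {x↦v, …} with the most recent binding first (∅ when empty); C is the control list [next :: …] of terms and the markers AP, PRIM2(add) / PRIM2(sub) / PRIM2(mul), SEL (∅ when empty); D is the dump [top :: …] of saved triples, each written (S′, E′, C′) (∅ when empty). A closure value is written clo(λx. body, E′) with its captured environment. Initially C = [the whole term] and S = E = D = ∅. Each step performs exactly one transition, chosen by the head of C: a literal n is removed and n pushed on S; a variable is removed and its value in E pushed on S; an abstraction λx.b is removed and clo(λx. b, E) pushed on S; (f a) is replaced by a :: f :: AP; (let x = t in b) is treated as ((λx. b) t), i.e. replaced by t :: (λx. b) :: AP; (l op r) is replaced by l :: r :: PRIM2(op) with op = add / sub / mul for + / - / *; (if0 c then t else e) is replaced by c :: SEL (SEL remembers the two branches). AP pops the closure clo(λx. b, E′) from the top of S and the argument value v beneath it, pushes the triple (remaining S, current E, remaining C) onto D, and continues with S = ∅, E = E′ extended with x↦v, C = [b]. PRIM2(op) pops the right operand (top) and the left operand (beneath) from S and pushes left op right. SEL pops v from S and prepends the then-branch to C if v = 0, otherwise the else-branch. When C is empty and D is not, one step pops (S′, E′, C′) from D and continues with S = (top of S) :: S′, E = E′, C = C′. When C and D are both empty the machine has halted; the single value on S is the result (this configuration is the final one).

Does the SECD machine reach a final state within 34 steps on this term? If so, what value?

Answer: 3

Execution trace:
[0] ⟨S=∅; E=∅; C=[(let v = ((λv. 4) 4) in 3)]; D=∅⟩
[1] ⟨S=∅; E=∅; C=[((λv. 4) 4) :: (λv. 3) :: AP]; D=∅⟩
[2] ⟨S=∅; E=∅; C=[4 :: (λv. 4) :: AP :: (λv. 3) :: AP]; D=∅⟩
[3] ⟨S=[4]; E=∅; C=[(λv. 4) :: AP :: (λv. 3) :: AP]; D=∅⟩
[4] ⟨S=[clo(λv. 4, ∅) :: 4]; E=∅; C=[AP :: (λv. 3) :: AP]; D=∅⟩
[5] ⟨S=∅; E={v↦4}; C=[4]; D=[(∅, ∅, [(λv. 3) :: AP])]⟩
[6] ⟨S=[4]; E={v↦4}; C=∅; D=[(∅, ∅, [(λv. 3) :: AP])]⟩
[7] ⟨S=[4]; E=∅; C=[(λv. 3) :: AP]; D=∅⟩
[8] ⟨S=[clo(λv. 3, ∅) :: 4]; E=∅; C=[AP]; D=∅⟩
[9] ⟨S=∅; E={v↦4}; C=[3]; D=[(∅, ∅, ∅)]⟩
[10] ⟨S=[3]; E={v↦4}; C=∅; D=[(∅, ∅, ∅)]⟩
[11] ⟨S=[3]; E=∅; C=∅; D=∅⟩
→ final value 3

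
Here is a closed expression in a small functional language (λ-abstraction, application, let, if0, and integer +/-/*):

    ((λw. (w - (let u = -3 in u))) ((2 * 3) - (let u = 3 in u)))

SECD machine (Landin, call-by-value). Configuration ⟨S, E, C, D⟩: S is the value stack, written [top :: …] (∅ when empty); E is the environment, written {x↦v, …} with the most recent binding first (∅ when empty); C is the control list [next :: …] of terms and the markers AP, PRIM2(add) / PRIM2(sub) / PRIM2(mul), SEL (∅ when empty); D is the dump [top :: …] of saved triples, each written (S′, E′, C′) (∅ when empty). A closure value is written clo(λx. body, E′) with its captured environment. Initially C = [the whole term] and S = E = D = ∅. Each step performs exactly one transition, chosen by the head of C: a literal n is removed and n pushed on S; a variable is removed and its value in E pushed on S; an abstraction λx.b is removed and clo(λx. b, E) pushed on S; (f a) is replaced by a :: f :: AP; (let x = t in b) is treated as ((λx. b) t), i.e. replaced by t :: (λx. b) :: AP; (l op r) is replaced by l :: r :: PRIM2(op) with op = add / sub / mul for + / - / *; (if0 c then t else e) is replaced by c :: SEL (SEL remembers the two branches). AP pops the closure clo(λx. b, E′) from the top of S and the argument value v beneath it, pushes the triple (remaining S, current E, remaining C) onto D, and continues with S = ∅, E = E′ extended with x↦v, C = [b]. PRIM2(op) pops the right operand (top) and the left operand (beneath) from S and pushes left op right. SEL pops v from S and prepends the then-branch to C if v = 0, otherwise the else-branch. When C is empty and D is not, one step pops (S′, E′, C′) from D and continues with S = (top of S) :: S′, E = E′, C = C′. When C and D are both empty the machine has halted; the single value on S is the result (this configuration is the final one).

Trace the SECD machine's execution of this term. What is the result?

Answer: 6

Execution trace:
[0] ⟨S=∅; E=∅; C=[((λw. (w - (let u = -3 in u))) ((2 * 3) - (let u = 3 in u)))]; D=∅⟩
[1] ⟨S=∅; E=∅; C=[((2 * 3) - (let u = 3 in u)) :: (λw. (w - (let u = -3 in u))) :: AP]; D=∅⟩
[2] ⟨S=∅; E=∅; C=[(2 * 3) :: (let u = 3 in u) :: PRIM2(sub) :: (λw. (w - (let u = -3 in u))) :: AP]; D=∅⟩
[3] ⟨S=∅; E=∅; C=[2 :: 3 :: PRIM2(mul) :: (let u = 3 in u) :: PRIM2(sub) :: (λw. (w - (let u = -3 in u))) :: AP]; D=∅⟩
[4] ⟨S=[2]; E=∅; C=[3 :: PRIM2(mul) :: (let u = 3 in u) :: PRIM2(sub) :: (λw. (w - (let u = -3 in u))) :: AP]; D=∅⟩
[5] ⟨S=[3 :: 2]; E=∅; C=[PRIM2(mul) :: (let u = 3 in u) :: PRIM2(sub) :: (λw. (w - (let u = -3 in u))) :: AP]; D=∅⟩
[6] ⟨S=[6]; E=∅; C=[(let u = 3 in u) :: PRIM2(sub) :: (λw. (w - (let u = -3 in u))) :: AP]; D=∅⟩
[7] ⟨S=[6]; E=∅; C=[3 :: (λu. u) :: AP :: PRIM2(sub) :: (λw. (w - (let u = -3 in u))) :: AP]; D=∅⟩
[8] ⟨S=[3 :: 6]; E=∅; C=[(λu. u) :: AP :: PRIM2(sub) :: (λw. (w - (let u = -3 in u))) :: AP]; D=∅⟩
[9] ⟨S=[clo(λu. u, ∅) :: 3 :: 6]; E=∅; C=[AP :: PRIM2(sub) :: (λw. (w - (let u = -3 in u))) :: AP]; D=∅⟩
[10] ⟨S=∅; E={u↦3}; C=[u]; D=[([6], ∅, [PRIM2(sub) :: (λw. (w - (let u = -3 in u))) :: AP])]⟩
[11] ⟨S=[3]; E={u↦3}; C=∅; D=[([6], ∅, [PRIM2(sub) :: (λw. (w - (let u = -3 in u))) :: AP])]⟩
[12] ⟨S=[3 :: 6]; E=∅; C=[PRIM2(sub) :: (λw. (w - (let u = -3 in u))) :: AP]; D=∅⟩
[13] ⟨S=[3]; E=∅; C=[(λw. (w - (let u = -3 in u))) :: AP]; D=∅⟩
[14] ⟨S=[clo(λw. (w - (let u = -3 in u)), ∅) :: 3]; E=∅; C=[AP]; D=∅⟩
[15] ⟨S=∅; E={w↦3}; C=[(w - (let u = -3 in u))]; D=[(∅, ∅, ∅)]⟩
[16] ⟨S=∅; E={w↦3}; C=[w :: (let u = -3 in u) :: PRIM2(sub)]; D=[(∅, ∅, ∅)]⟩
[17] ⟨S=[3]; E={w↦3}; C=[(let u = -3 in u) :: PRIM2(sub)]; D=[(∅, ∅, ∅)]⟩
[18] ⟨S=[3]; E={w↦3}; C=[-3 :: (λu. u) :: AP :: PRIM2(sub)]; D=[(∅, ∅, ∅)]⟩
[19] ⟨S=[-3 :: 3]; E={w↦3}; C=[(λu. u) :: AP :: PRIM2(sub)]; D=[(∅, ∅, ∅)]⟩
[20] ⟨S=[clo(λu. u, {w↦3}) :: -3 :: 3]; E={w↦3}; C=[AP :: PRIM2(sub)]; D=[(∅, ∅, ∅)]⟩
[21] ⟨S=∅; E={u↦-3, w↦3}; C=[u]; D=[([3], {w↦3}, [PRIM2(sub)]) :: (∅, ∅, ∅)]⟩
[22] ⟨S=[-3]; E={u↦-3, w↦3}; C=∅; D=[([3], {w↦3}, [PRIM2(sub)]) :: (∅, ∅, ∅)]⟩
[23] ⟨S=[-3 :: 3]; E={w↦3}; C=[PRIM2(sub)]; D=[(∅, ∅, ∅)]⟩
[24] ⟨S=[6]; E={w↦3}; C=∅; D=[(∅, ∅, ∅)]⟩
[25] ⟨S=[6]; E=∅; C=∅; D=∅⟩
→ final value 6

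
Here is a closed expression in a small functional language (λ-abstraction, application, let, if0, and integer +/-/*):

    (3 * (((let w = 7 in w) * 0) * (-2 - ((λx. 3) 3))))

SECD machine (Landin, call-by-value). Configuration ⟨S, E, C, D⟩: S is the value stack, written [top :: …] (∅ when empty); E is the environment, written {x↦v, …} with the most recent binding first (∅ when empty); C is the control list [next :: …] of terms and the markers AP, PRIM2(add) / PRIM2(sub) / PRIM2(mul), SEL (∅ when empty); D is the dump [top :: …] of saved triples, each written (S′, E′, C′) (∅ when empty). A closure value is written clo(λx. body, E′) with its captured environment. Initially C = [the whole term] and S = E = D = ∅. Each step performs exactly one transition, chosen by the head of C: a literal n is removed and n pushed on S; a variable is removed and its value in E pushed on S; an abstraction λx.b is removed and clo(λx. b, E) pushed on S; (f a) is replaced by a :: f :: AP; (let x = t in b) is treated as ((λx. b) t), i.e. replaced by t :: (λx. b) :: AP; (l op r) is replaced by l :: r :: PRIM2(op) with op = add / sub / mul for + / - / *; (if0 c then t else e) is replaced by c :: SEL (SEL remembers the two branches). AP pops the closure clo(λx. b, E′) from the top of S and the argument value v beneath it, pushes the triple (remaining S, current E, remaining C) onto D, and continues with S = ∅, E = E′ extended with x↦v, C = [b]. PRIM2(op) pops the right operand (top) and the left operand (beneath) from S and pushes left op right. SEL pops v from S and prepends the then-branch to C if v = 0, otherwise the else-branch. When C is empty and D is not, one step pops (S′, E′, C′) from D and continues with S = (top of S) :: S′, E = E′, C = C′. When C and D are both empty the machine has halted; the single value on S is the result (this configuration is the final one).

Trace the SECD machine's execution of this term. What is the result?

Answer: 0

Derivation:
0. ⟨S=∅; E=∅; C=[(3 * (((let w = 7 in w) * 0) * (-2 - ((λx. 3) 3))))]; D=∅⟩
1. ⟨S=∅; E=∅; C=[3 :: (((let w = 7 in w) * 0) * (-2 - ((λx. 3) 3))) :: PRIM2(mul)]; D=∅⟩
2. ⟨S=[3]; E=∅; C=[(((let w = 7 in w) * 0) * (-2 - ((λx. 3) 3))) :: PRIM2(mul)]; D=∅⟩
3. ⟨S=[3]; E=∅; C=[((let w = 7 in w) * 0) :: (-2 - ((λx. 3) 3)) :: PRIM2(mul) :: PRIM2(mul)]; D=∅⟩
4. ⟨S=[3]; E=∅; C=[(let w = 7 in w) :: 0 :: PRIM2(mul) :: (-2 - ((λx. 3) 3)) :: PRIM2(mul) :: PRIM2(mul)]; D=∅⟩
5. ⟨S=[3]; E=∅; C=[7 :: (λw. w) :: AP :: 0 :: PRIM2(mul) :: (-2 - ((λx. 3) 3)) :: PRIM2(mul) :: PRIM2(mul)]; D=∅⟩
6. ⟨S=[7 :: 3]; E=∅; C=[(λw. w) :: AP :: 0 :: PRIM2(mul) :: (-2 - ((λx. 3) 3)) :: PRIM2(mul) :: PRIM2(mul)]; D=∅⟩
7. ⟨S=[clo(λw. w, ∅) :: 7 :: 3]; E=∅; C=[AP :: 0 :: PRIM2(mul) :: (-2 - ((λx. 3) 3)) :: PRIM2(mul) :: PRIM2(mul)]; D=∅⟩
8. ⟨S=∅; E={w↦7}; C=[w]; D=[([3], ∅, [0 :: PRIM2(mul) :: (-2 - ((λx. 3) 3)) :: PRIM2(mul) :: PRIM2(mul)])]⟩
9. ⟨S=[7]; E={w↦7}; C=∅; D=[([3], ∅, [0 :: PRIM2(mul) :: (-2 - ((λx. 3) 3)) :: PRIM2(mul) :: PRIM2(mul)])]⟩
10. ⟨S=[7 :: 3]; E=∅; C=[0 :: PRIM2(mul) :: (-2 - ((λx. 3) 3)) :: PRIM2(mul) :: PRIM2(mul)]; D=∅⟩
11. ⟨S=[0 :: 7 :: 3]; E=∅; C=[PRIM2(mul) :: (-2 - ((λx. 3) 3)) :: PRIM2(mul) :: PRIM2(mul)]; D=∅⟩
12. ⟨S=[0 :: 3]; E=∅; C=[(-2 - ((λx. 3) 3)) :: PRIM2(mul) :: PRIM2(mul)]; D=∅⟩
13. ⟨S=[0 :: 3]; E=∅; C=[-2 :: ((λx. 3) 3) :: PRIM2(sub) :: PRIM2(mul) :: PRIM2(mul)]; D=∅⟩
14. ⟨S=[-2 :: 0 :: 3]; E=∅; C=[((λx. 3) 3) :: PRIM2(sub) :: PRIM2(mul) :: PRIM2(mul)]; D=∅⟩
15. ⟨S=[-2 :: 0 :: 3]; E=∅; C=[3 :: (λx. 3) :: AP :: PRIM2(sub) :: PRIM2(mul) :: PRIM2(mul)]; D=∅⟩
16. ⟨S=[3 :: -2 :: 0 :: 3]; E=∅; C=[(λx. 3) :: AP :: PRIM2(sub) :: PRIM2(mul) :: PRIM2(mul)]; D=∅⟩
17. ⟨S=[clo(λx. 3, ∅) :: 3 :: -2 :: 0 :: 3]; E=∅; C=[AP :: PRIM2(sub) :: PRIM2(mul) :: PRIM2(mul)]; D=∅⟩
18. ⟨S=∅; E={x↦3}; C=[3]; D=[([-2 :: 0 :: 3], ∅, [PRIM2(sub) :: PRIM2(mul) :: PRIM2(mul)])]⟩
19. ⟨S=[3]; E={x↦3}; C=∅; D=[([-2 :: 0 :: 3], ∅, [PRIM2(sub) :: PRIM2(mul) :: PRIM2(mul)])]⟩
20. ⟨S=[3 :: -2 :: 0 :: 3]; E=∅; C=[PRIM2(sub) :: PRIM2(mul) :: PRIM2(mul)]; D=∅⟩
21. ⟨S=[-5 :: 0 :: 3]; E=∅; C=[PRIM2(mul) :: PRIM2(mul)]; D=∅⟩
22. ⟨S=[0 :: 3]; E=∅; C=[PRIM2(mul)]; D=∅⟩
23. ⟨S=[0]; E=∅; C=∅; D=∅⟩
→ final value 0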